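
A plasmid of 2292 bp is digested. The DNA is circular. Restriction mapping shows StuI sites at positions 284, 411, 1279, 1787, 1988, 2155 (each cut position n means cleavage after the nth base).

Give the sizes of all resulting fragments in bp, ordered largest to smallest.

868, 508, 421, 201, 167, 127 bp

Circular molecule, 6 cuts → 6 fragments:
  411 − 284 = 127 bp
  1279 − 411 = 868 bp
  1787 − 1279 = 508 bp
  1988 − 1787 = 201 bp
  2155 − 1988 = 167 bp
  wrap: 2292 − 2155 + 284 = 421 bp
Sorted largest to smallest: 868, 508, 421, 201, 167, 127 bp.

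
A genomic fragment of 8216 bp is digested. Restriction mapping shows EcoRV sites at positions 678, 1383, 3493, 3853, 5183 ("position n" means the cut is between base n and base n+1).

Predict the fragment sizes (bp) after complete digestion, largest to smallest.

Linear molecule, 5 cuts → 6 fragments:
  678 − 0 = 678 bp
  1383 − 678 = 705 bp
  3493 − 1383 = 2110 bp
  3853 − 3493 = 360 bp
  5183 − 3853 = 1330 bp
  8216 − 5183 = 3033 bp
Sorted largest to smallest: 3033, 2110, 1330, 705, 678, 360 bp.

3033, 2110, 1330, 705, 678, 360 bp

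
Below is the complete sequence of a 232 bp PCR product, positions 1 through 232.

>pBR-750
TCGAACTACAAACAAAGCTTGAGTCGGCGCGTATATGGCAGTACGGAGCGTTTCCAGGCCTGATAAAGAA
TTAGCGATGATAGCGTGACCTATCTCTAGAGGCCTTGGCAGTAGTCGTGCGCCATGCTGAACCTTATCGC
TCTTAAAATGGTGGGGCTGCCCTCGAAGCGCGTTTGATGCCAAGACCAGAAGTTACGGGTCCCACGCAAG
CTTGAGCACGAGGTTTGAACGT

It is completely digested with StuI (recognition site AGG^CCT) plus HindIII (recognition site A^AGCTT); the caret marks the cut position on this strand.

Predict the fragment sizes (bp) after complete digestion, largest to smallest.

StuI sites (AGGCCT) start at positions 56, 100.
StuI cuts after base 3 of each site, so after positions 58, 102.
HindIII sites (AAGCTT) start at positions 15, 208.
HindIII cuts after the first base of each site, so after positions 15, 208.
Combined cut positions: 15, 58, 102, 208.
Linear molecule, 4 cuts → 5 fragments:
  1–15 → 15 bp
  16–58 → 43 bp
  59–102 → 44 bp
  103–208 → 106 bp
  209–232 → 24 bp
Sorted largest to smallest: 106, 44, 43, 24, 15 bp.

106, 44, 43, 24, 15 bp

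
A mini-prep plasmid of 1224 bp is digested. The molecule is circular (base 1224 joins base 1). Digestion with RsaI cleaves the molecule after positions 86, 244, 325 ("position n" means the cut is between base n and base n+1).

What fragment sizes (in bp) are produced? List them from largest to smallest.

Circular molecule, 3 cuts → 3 fragments:
  244 − 86 = 158 bp
  325 − 244 = 81 bp
  wrap: 1224 − 325 + 86 = 985 bp
Sorted largest to smallest: 985, 158, 81 bp.

985, 158, 81 bp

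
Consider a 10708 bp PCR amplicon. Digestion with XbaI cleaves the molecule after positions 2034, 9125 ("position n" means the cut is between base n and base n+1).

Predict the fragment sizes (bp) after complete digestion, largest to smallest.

7091, 2034, 1583 bp

Linear molecule, 2 cuts → 3 fragments:
  2034 − 0 = 2034 bp
  9125 − 2034 = 7091 bp
  10708 − 9125 = 1583 bp
Sorted largest to smallest: 7091, 2034, 1583 bp.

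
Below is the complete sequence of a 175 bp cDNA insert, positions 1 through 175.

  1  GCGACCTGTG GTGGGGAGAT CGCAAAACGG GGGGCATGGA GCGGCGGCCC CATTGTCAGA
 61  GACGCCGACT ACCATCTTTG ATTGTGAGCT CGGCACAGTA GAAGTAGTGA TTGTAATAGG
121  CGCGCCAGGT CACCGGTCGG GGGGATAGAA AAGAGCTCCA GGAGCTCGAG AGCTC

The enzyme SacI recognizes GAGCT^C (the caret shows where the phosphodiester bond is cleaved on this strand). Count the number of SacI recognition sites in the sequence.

4

GAGCTC occurs starting at positions 86, 153, 162, 170.
SacI cuts at 4 sites.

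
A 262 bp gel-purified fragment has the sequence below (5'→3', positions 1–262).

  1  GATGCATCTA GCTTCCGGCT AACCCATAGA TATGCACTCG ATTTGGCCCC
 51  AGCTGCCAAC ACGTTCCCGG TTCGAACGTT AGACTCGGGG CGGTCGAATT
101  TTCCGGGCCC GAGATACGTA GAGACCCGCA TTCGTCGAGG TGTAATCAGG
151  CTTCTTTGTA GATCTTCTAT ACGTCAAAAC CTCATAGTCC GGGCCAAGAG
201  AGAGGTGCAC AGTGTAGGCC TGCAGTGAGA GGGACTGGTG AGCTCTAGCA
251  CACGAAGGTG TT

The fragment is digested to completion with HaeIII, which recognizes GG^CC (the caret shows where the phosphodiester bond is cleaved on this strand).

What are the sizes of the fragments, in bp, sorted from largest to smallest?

86, 61, 46, 44, 25 bp

HaeIII sites (GGCC) start at positions 45, 106, 192, 217.
HaeIII cuts after base 2 of each site, so after positions 46, 107, 193, 218.
Linear molecule, 4 cuts → 5 fragments:
  1–46 → 46 bp
  47–107 → 61 bp
  108–193 → 86 bp
  194–218 → 25 bp
  219–262 → 44 bp
Sorted largest to smallest: 86, 61, 46, 44, 25 bp.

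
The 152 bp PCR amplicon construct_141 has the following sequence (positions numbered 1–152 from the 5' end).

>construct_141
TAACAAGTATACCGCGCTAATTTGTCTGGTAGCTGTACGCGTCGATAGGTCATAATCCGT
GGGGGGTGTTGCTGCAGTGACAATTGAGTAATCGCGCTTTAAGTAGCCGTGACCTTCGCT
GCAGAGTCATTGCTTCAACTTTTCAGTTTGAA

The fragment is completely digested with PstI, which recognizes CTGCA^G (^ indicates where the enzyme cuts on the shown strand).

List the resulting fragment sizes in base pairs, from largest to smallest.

76, 47, 29 bp

PstI sites (CTGCAG) start at positions 72, 119.
PstI cuts after base 5 of each site (before the last base), so after positions 76, 123.
Linear molecule, 2 cuts → 3 fragments:
  1–76 → 76 bp
  77–123 → 47 bp
  124–152 → 29 bp
Sorted largest to smallest: 76, 47, 29 bp.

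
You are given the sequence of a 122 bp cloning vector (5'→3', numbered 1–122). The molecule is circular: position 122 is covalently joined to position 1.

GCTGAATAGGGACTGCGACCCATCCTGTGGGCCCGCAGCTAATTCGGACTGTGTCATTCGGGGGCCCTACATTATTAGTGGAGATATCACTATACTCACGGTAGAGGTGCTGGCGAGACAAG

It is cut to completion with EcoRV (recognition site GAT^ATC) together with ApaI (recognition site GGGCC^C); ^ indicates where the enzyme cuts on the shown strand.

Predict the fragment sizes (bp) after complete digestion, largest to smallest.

70, 33, 19 bp

The EcoRV site (GATATC) starts at position 83.
EcoRV cuts after base 3 of each site, so after position 85.
ApaI sites (GGGCCC) start at positions 29, 62.
ApaI cuts after base 5 of each site (before the last base), so after positions 33, 66.
Combined cut positions: 33, 66, 85.
Circular molecule, 3 cuts → 3 fragments:
  34–66 → 33 bp
  67–85 → 19 bp
  86–122 then 1–33 → 37 + 33 = 70 bp
Sorted largest to smallest: 70, 33, 19 bp.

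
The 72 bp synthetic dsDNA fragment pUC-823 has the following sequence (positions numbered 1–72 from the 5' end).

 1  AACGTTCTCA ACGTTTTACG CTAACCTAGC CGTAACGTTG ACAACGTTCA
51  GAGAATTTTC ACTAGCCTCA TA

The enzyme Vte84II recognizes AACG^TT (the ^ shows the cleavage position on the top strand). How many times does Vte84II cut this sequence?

AACGTT occurs starting at positions 1, 10, 34, 43.
Vte84II cuts at 4 sites.

4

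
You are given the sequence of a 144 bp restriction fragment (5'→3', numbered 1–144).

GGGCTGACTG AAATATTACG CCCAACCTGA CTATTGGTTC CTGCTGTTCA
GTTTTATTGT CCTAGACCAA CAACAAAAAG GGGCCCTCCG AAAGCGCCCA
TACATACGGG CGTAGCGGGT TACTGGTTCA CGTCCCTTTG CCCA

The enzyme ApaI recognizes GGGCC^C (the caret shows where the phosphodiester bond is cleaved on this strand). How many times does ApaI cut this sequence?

GGGCCC occurs starting at position 81.
ApaI cuts at 1 site.

1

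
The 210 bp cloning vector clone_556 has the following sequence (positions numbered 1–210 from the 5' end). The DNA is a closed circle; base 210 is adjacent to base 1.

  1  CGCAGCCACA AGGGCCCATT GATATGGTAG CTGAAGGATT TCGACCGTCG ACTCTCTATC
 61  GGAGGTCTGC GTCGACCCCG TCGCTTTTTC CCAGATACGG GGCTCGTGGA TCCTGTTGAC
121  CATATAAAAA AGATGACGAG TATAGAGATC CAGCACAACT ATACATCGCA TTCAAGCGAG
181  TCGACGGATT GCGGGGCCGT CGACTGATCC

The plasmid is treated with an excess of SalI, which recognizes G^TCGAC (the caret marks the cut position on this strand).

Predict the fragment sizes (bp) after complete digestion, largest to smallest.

SalI sites (GTCGAC) start at positions 47, 71, 180, 199.
SalI cuts after the first base of each site, so after positions 47, 71, 180, 199.
Circular molecule, 4 cuts → 4 fragments:
  48–71 → 24 bp
  72–180 → 109 bp
  181–199 → 19 bp
  200–210 then 1–47 → 11 + 47 = 58 bp
Sorted largest to smallest: 109, 58, 24, 19 bp.

109, 58, 24, 19 bp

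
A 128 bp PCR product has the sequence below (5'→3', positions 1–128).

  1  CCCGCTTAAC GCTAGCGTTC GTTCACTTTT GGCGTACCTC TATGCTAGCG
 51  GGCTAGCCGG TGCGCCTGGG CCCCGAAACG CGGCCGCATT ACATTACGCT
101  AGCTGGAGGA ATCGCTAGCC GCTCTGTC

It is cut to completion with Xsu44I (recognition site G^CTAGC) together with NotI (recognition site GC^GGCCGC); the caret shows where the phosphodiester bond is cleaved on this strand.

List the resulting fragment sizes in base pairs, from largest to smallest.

33, 29, 17, 16, 14, 11, 8 bp

Xsu44I sites (GCTAGC) start at positions 11, 44, 52, 98, 114.
Xsu44I cuts after the first base of each site, so after positions 11, 44, 52, 98, 114.
The NotI site (GCGGCCGC) starts at position 80.
NotI cuts after base 2 of each site, so after position 81.
Combined cut positions: 11, 44, 52, 81, 98, 114.
Linear molecule, 6 cuts → 7 fragments:
  1–11 → 11 bp
  12–44 → 33 bp
  45–52 → 8 bp
  53–81 → 29 bp
  82–98 → 17 bp
  99–114 → 16 bp
  115–128 → 14 bp
Sorted largest to smallest: 33, 29, 17, 16, 14, 11, 8 bp.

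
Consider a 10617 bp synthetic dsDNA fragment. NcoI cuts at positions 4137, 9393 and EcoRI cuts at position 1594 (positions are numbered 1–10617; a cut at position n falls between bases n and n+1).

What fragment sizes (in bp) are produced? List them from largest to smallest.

5256, 2543, 1594, 1224 bp

Combined cut positions (sorted): 1594, 4137, 9393.
Linear molecule, 3 cuts → 4 fragments:
  1594 − 0 = 1594 bp
  4137 − 1594 = 2543 bp
  9393 − 4137 = 5256 bp
  10617 − 9393 = 1224 bp
Sorted largest to smallest: 5256, 2543, 1594, 1224 bp.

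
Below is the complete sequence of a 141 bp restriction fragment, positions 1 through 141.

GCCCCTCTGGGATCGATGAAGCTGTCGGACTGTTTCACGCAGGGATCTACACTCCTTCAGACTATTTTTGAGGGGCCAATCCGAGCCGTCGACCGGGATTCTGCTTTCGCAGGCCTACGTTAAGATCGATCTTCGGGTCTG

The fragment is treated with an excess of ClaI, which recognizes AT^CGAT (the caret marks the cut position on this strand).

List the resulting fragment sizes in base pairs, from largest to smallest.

113, 15, 13 bp

ClaI sites (ATCGAT) start at positions 12, 125.
ClaI cuts after base 2 of each site, so after positions 13, 126.
Linear molecule, 2 cuts → 3 fragments:
  1–13 → 13 bp
  14–126 → 113 bp
  127–141 → 15 bp
Sorted largest to smallest: 113, 15, 13 bp.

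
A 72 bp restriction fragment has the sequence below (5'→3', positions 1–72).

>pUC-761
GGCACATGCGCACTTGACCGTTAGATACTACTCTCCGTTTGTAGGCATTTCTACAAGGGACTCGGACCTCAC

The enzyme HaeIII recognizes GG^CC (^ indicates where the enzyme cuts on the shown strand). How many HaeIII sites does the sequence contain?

No occurrence of GGCC is present in the sequence.
HaeIII does not cut: 0 sites.

0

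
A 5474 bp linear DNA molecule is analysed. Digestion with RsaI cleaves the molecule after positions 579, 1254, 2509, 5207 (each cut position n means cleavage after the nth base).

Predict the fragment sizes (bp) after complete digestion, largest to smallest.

2698, 1255, 675, 579, 267 bp

Linear molecule, 4 cuts → 5 fragments:
  579 − 0 = 579 bp
  1254 − 579 = 675 bp
  2509 − 1254 = 1255 bp
  5207 − 2509 = 2698 bp
  5474 − 5207 = 267 bp
Sorted largest to smallest: 2698, 1255, 675, 579, 267 bp.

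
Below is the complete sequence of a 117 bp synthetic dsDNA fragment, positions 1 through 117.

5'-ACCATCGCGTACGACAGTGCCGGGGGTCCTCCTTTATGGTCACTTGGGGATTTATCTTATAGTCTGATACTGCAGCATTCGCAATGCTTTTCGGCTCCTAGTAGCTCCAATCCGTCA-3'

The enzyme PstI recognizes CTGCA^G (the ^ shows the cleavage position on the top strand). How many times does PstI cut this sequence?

1

CTGCAG occurs starting at position 70.
PstI cuts at 1 site.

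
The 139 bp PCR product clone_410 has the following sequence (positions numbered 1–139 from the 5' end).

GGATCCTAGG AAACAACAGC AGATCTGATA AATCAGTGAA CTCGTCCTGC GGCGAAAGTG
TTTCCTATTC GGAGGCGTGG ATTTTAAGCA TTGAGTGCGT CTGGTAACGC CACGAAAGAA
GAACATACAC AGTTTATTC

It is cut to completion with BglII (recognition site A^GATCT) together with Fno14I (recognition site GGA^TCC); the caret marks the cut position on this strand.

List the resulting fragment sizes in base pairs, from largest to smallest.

The BglII site (AGATCT) starts at position 21.
BglII cuts after the first base of each site, so after position 21.
The Fno14I site (GGATCC) starts at position 1.
Fno14I cuts after base 3 of each site, so after position 3.
Combined cut positions: 3, 21.
Linear molecule, 2 cuts → 3 fragments:
  1–3 → 3 bp
  4–21 → 18 bp
  22–139 → 118 bp
Sorted largest to smallest: 118, 18, 3 bp.

118, 18, 3 bp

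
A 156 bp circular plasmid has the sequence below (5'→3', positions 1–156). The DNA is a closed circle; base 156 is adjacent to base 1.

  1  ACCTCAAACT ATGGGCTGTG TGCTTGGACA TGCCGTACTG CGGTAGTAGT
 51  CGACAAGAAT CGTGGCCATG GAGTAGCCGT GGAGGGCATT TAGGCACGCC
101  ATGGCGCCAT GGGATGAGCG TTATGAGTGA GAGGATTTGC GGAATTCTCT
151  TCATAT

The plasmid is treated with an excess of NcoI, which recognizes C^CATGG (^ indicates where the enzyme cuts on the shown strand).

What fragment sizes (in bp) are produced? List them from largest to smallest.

115, 33, 8 bp

NcoI sites (CCATGG) start at positions 66, 99, 107.
NcoI cuts after the first base of each site, so after positions 66, 99, 107.
Circular molecule, 3 cuts → 3 fragments:
  67–99 → 33 bp
  100–107 → 8 bp
  108–156 then 1–66 → 49 + 66 = 115 bp
Sorted largest to smallest: 115, 33, 8 bp.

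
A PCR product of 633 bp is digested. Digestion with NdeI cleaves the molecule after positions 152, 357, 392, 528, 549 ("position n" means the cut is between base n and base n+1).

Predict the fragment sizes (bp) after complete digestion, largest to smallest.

205, 152, 136, 84, 35, 21 bp

Linear molecule, 5 cuts → 6 fragments:
  152 − 0 = 152 bp
  357 − 152 = 205 bp
  392 − 357 = 35 bp
  528 − 392 = 136 bp
  549 − 528 = 21 bp
  633 − 549 = 84 bp
Sorted largest to smallest: 205, 152, 136, 84, 35, 21 bp.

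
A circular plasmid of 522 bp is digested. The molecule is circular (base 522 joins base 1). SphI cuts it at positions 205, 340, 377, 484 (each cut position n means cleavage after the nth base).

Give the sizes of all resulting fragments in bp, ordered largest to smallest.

243, 135, 107, 37 bp

Circular molecule, 4 cuts → 4 fragments:
  340 − 205 = 135 bp
  377 − 340 = 37 bp
  484 − 377 = 107 bp
  wrap: 522 − 484 + 205 = 243 bp
Sorted largest to smallest: 243, 135, 107, 37 bp.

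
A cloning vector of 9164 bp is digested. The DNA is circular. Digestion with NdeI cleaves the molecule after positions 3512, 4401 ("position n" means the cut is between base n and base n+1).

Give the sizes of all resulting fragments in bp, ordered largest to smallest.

Circular molecule, 2 cuts → 2 fragments:
  4401 − 3512 = 889 bp
  wrap: 9164 − 4401 + 3512 = 8275 bp
Sorted largest to smallest: 8275, 889 bp.

8275, 889 bp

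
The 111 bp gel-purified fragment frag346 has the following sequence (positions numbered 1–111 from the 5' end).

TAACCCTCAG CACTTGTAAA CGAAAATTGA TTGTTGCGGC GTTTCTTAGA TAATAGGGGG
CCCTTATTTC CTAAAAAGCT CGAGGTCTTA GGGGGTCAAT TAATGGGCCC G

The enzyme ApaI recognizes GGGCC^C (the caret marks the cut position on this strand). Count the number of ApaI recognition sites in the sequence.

GGGCCC occurs starting at positions 58, 105.
ApaI cuts at 2 sites.

2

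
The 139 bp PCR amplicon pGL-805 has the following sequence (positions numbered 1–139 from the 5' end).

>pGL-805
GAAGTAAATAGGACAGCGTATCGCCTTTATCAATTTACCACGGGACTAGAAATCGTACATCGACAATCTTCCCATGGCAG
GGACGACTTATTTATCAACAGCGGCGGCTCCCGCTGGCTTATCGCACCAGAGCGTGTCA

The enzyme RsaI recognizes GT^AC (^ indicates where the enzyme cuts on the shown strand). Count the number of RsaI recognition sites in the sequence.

GTAC occurs starting at position 55.
RsaI cuts at 1 site.

1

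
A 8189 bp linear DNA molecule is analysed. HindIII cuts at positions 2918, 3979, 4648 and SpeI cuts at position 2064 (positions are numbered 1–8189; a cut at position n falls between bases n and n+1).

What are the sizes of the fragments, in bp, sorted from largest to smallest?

3541, 2064, 1061, 854, 669 bp

Combined cut positions (sorted): 2064, 2918, 3979, 4648.
Linear molecule, 4 cuts → 5 fragments:
  2064 − 0 = 2064 bp
  2918 − 2064 = 854 bp
  3979 − 2918 = 1061 bp
  4648 − 3979 = 669 bp
  8189 − 4648 = 3541 bp
Sorted largest to smallest: 3541, 2064, 1061, 854, 669 bp.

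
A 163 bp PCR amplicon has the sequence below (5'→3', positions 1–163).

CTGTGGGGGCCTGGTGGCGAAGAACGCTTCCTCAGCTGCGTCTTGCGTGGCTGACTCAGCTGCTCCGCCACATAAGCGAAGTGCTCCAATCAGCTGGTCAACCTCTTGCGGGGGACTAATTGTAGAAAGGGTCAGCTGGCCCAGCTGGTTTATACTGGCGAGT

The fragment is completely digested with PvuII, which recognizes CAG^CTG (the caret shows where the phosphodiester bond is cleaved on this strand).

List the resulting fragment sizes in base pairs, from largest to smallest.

PvuII sites (CAGCTG) start at positions 33, 57, 91, 133, 142.
PvuII cuts after base 3 of each site, so after positions 35, 59, 93, 135, 144.
Linear molecule, 5 cuts → 6 fragments:
  1–35 → 35 bp
  36–59 → 24 bp
  60–93 → 34 bp
  94–135 → 42 bp
  136–144 → 9 bp
  145–163 → 19 bp
Sorted largest to smallest: 42, 35, 34, 24, 19, 9 bp.

42, 35, 34, 24, 19, 9 bp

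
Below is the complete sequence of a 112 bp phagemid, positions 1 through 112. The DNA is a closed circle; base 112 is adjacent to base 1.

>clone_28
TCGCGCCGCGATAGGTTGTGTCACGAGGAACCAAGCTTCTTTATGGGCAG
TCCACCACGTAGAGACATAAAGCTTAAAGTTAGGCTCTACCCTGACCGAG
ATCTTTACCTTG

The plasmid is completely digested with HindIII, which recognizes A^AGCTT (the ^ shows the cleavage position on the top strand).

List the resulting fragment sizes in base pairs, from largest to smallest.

HindIII sites (AAGCTT) start at positions 33, 70.
HindIII cuts after the first base of each site, so after positions 33, 70.
Circular molecule, 2 cuts → 2 fragments:
  34–70 → 37 bp
  71–112 then 1–33 → 42 + 33 = 75 bp
Sorted largest to smallest: 75, 37 bp.

75, 37 bp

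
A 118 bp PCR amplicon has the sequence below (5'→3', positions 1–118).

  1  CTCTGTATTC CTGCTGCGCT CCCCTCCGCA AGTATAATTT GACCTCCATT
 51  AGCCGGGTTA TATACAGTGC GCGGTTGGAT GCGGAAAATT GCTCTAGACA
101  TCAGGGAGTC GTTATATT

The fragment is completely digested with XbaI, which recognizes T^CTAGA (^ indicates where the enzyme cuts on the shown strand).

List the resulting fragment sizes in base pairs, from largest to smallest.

The XbaI site (TCTAGA) starts at position 93.
XbaI cuts after the first base of each site, so after position 93.
Linear molecule, 1 cut → 2 fragments:
  1–93 → 93 bp
  94–118 → 25 bp
Sorted largest to smallest: 93, 25 bp.

93, 25 bp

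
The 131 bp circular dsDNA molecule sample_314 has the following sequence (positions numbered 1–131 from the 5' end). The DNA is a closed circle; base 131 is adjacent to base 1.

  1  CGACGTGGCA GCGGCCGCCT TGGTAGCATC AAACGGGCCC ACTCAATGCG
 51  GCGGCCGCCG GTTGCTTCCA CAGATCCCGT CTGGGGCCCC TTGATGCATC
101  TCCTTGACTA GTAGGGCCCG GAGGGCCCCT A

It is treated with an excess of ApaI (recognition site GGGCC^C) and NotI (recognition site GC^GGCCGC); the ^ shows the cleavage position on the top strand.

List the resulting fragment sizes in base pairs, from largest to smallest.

36, 30, 27, 16, 13, 9 bp

ApaI sites (GGGCCC) start at positions 35, 84, 114, 123.
ApaI cuts after base 5 of each site (before the last base), so after positions 39, 88, 118, 127.
NotI sites (GCGGCCGC) start at positions 11, 51.
NotI cuts after base 2 of each site, so after positions 12, 52.
Combined cut positions: 12, 39, 52, 88, 118, 127.
Circular molecule, 6 cuts → 6 fragments:
  13–39 → 27 bp
  40–52 → 13 bp
  53–88 → 36 bp
  89–118 → 30 bp
  119–127 → 9 bp
  128–131 then 1–12 → 4 + 12 = 16 bp
Sorted largest to smallest: 36, 30, 27, 16, 13, 9 bp.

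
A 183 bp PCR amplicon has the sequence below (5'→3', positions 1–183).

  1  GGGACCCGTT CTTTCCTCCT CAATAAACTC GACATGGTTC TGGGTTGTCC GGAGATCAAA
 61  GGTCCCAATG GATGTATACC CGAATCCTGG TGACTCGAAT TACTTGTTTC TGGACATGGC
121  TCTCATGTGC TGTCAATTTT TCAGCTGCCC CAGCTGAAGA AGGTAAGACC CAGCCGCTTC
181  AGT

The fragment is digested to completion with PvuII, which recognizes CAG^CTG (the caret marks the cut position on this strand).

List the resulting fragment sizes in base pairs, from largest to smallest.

144, 30, 9 bp

PvuII sites (CAGCTG) start at positions 142, 151.
PvuII cuts after base 3 of each site, so after positions 144, 153.
Linear molecule, 2 cuts → 3 fragments:
  1–144 → 144 bp
  145–153 → 9 bp
  154–183 → 30 bp
Sorted largest to smallest: 144, 30, 9 bp.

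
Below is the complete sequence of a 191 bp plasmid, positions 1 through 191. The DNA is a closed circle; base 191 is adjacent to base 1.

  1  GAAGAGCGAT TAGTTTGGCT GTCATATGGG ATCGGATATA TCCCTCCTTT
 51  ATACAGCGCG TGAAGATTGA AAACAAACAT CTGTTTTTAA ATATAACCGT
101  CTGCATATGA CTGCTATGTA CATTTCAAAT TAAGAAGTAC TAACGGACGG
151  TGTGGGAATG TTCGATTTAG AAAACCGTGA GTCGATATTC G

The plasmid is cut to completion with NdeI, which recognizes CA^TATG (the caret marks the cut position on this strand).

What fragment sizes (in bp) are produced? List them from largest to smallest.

NdeI sites (CATATG) start at positions 23, 104.
NdeI cuts after base 2 of each site, so after positions 24, 105.
Circular molecule, 2 cuts → 2 fragments:
  25–105 → 81 bp
  106–191 then 1–24 → 86 + 24 = 110 bp
Sorted largest to smallest: 110, 81 bp.

110, 81 bp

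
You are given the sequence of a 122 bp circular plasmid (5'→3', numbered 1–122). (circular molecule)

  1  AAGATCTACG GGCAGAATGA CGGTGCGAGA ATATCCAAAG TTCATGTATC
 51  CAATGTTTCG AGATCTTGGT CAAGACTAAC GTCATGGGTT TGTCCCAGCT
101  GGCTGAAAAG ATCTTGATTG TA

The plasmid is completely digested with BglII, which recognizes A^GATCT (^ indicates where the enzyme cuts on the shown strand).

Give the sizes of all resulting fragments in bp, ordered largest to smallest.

59, 48, 15 bp

BglII sites (AGATCT) start at positions 2, 61, 109.
BglII cuts after the first base of each site, so after positions 2, 61, 109.
Circular molecule, 3 cuts → 3 fragments:
  3–61 → 59 bp
  62–109 → 48 bp
  110–122 then 1–2 → 13 + 2 = 15 bp
Sorted largest to smallest: 59, 48, 15 bp.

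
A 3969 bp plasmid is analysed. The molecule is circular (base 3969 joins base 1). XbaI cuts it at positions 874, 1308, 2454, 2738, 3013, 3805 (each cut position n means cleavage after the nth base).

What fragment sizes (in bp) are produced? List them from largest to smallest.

1146, 1038, 792, 434, 284, 275 bp

Circular molecule, 6 cuts → 6 fragments:
  1308 − 874 = 434 bp
  2454 − 1308 = 1146 bp
  2738 − 2454 = 284 bp
  3013 − 2738 = 275 bp
  3805 − 3013 = 792 bp
  wrap: 3969 − 3805 + 874 = 1038 bp
Sorted largest to smallest: 1146, 1038, 792, 434, 284, 275 bp.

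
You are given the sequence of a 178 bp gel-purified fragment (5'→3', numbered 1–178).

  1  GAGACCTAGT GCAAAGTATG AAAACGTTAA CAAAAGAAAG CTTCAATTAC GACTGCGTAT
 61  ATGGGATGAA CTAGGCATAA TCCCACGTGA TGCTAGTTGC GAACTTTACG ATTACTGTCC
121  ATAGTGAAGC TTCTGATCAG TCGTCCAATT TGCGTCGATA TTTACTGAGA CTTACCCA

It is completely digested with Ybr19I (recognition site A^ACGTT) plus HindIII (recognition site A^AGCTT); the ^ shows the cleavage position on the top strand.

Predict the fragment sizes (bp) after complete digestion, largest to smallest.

89, 51, 23, 15 bp

The Ybr19I site (AACGTT) starts at position 23.
Ybr19I cuts after the first base of each site, so after position 23.
HindIII sites (AAGCTT) start at positions 38, 127.
HindIII cuts after the first base of each site, so after positions 38, 127.
Combined cut positions: 23, 38, 127.
Linear molecule, 3 cuts → 4 fragments:
  1–23 → 23 bp
  24–38 → 15 bp
  39–127 → 89 bp
  128–178 → 51 bp
Sorted largest to smallest: 89, 51, 23, 15 bp.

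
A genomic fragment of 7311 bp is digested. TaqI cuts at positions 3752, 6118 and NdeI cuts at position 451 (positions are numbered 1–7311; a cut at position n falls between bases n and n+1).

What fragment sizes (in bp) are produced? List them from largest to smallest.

3301, 2366, 1193, 451 bp

Combined cut positions (sorted): 451, 3752, 6118.
Linear molecule, 3 cuts → 4 fragments:
  451 − 0 = 451 bp
  3752 − 451 = 3301 bp
  6118 − 3752 = 2366 bp
  7311 − 6118 = 1193 bp
Sorted largest to smallest: 3301, 2366, 1193, 451 bp.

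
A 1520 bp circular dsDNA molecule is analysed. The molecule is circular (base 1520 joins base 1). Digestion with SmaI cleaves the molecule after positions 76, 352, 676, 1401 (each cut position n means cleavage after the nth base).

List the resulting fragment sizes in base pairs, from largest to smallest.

725, 324, 276, 195 bp

Circular molecule, 4 cuts → 4 fragments:
  352 − 76 = 276 bp
  676 − 352 = 324 bp
  1401 − 676 = 725 bp
  wrap: 1520 − 1401 + 76 = 195 bp
Sorted largest to smallest: 725, 324, 276, 195 bp.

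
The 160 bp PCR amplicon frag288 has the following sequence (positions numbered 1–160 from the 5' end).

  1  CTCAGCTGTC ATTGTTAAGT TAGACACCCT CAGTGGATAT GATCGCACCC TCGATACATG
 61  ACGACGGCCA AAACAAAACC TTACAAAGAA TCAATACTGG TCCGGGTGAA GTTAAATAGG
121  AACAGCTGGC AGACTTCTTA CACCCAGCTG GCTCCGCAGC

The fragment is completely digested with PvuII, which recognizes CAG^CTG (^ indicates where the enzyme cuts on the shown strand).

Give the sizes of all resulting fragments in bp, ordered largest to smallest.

PvuII sites (CAGCTG) start at positions 3, 123, 145.
PvuII cuts after base 3 of each site, so after positions 5, 125, 147.
Linear molecule, 3 cuts → 4 fragments:
  1–5 → 5 bp
  6–125 → 120 bp
  126–147 → 22 bp
  148–160 → 13 bp
Sorted largest to smallest: 120, 22, 13, 5 bp.

120, 22, 13, 5 bp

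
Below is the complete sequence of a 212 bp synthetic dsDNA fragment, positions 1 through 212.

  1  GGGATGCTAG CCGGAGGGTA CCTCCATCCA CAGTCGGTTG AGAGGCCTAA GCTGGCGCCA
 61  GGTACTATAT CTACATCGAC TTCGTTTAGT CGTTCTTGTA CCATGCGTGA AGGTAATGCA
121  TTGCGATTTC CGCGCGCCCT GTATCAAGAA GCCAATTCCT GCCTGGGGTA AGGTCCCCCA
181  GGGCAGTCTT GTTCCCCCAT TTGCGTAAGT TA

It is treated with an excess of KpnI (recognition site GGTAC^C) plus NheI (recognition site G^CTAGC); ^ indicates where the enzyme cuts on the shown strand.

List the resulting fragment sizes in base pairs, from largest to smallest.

191, 15, 6 bp

The KpnI site (GGTACC) starts at position 17.
KpnI cuts after base 5 of each site (before the last base), so after position 21.
The NheI site (GCTAGC) starts at position 6.
NheI cuts after the first base of each site, so after position 6.
Combined cut positions: 6, 21.
Linear molecule, 2 cuts → 3 fragments:
  1–6 → 6 bp
  7–21 → 15 bp
  22–212 → 191 bp
Sorted largest to smallest: 191, 15, 6 bp.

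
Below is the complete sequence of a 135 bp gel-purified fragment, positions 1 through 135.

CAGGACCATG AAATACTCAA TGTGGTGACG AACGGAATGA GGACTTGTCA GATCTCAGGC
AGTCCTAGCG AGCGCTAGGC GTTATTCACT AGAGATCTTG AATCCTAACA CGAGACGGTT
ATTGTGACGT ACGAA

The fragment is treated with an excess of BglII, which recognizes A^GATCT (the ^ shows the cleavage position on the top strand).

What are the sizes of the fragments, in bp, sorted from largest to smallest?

50, 43, 42 bp

BglII sites (AGATCT) start at positions 50, 93.
BglII cuts after the first base of each site, so after positions 50, 93.
Linear molecule, 2 cuts → 3 fragments:
  1–50 → 50 bp
  51–93 → 43 bp
  94–135 → 42 bp
Sorted largest to smallest: 50, 43, 42 bp.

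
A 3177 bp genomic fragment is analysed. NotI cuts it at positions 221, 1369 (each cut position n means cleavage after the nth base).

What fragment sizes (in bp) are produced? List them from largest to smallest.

1808, 1148, 221 bp

Linear molecule, 2 cuts → 3 fragments:
  221 − 0 = 221 bp
  1369 − 221 = 1148 bp
  3177 − 1369 = 1808 bp
Sorted largest to smallest: 1808, 1148, 221 bp.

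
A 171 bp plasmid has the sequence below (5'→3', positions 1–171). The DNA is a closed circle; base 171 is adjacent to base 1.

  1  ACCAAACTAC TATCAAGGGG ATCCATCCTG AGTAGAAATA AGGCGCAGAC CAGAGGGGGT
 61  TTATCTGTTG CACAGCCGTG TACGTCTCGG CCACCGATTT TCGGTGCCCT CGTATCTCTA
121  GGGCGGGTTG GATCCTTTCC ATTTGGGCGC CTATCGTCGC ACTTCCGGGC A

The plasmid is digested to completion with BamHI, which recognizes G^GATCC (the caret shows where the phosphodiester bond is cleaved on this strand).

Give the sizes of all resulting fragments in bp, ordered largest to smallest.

111, 60 bp

BamHI sites (GGATCC) start at positions 19, 130.
BamHI cuts after the first base of each site, so after positions 19, 130.
Circular molecule, 2 cuts → 2 fragments:
  20–130 → 111 bp
  131–171 then 1–19 → 41 + 19 = 60 bp
Sorted largest to smallest: 111, 60 bp.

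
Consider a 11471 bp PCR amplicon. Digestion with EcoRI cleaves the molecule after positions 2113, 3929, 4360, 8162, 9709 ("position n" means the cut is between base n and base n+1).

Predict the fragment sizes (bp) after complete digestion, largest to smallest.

3802, 2113, 1816, 1762, 1547, 431 bp

Linear molecule, 5 cuts → 6 fragments:
  2113 − 0 = 2113 bp
  3929 − 2113 = 1816 bp
  4360 − 3929 = 431 bp
  8162 − 4360 = 3802 bp
  9709 − 8162 = 1547 bp
  11471 − 9709 = 1762 bp
Sorted largest to smallest: 3802, 2113, 1816, 1762, 1547, 431 bp.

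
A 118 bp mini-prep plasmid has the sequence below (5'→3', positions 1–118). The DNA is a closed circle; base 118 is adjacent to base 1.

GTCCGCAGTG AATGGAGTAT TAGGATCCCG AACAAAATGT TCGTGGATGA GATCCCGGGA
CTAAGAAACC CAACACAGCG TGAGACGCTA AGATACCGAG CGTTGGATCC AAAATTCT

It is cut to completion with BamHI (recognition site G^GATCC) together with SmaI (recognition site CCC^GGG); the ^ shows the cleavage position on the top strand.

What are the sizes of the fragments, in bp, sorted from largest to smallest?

49, 36, 33 bp

BamHI sites (GGATCC) start at positions 23, 105.
BamHI cuts after the first base of each site, so after positions 23, 105.
The SmaI site (CCCGGG) starts at position 54.
SmaI cuts after base 3 of each site, so after position 56.
Combined cut positions: 23, 56, 105.
Circular molecule, 3 cuts → 3 fragments:
  24–56 → 33 bp
  57–105 → 49 bp
  106–118 then 1–23 → 13 + 23 = 36 bp
Sorted largest to smallest: 49, 36, 33 bp.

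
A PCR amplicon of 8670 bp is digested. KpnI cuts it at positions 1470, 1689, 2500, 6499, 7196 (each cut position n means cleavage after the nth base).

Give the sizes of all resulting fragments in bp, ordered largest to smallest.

3999, 1474, 1470, 811, 697, 219 bp

Linear molecule, 5 cuts → 6 fragments:
  1470 − 0 = 1470 bp
  1689 − 1470 = 219 bp
  2500 − 1689 = 811 bp
  6499 − 2500 = 3999 bp
  7196 − 6499 = 697 bp
  8670 − 7196 = 1474 bp
Sorted largest to smallest: 3999, 1474, 1470, 811, 697, 219 bp.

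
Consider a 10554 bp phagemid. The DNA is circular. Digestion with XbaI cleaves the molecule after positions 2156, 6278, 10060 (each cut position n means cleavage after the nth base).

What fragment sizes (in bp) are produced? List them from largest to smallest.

4122, 3782, 2650 bp

Circular molecule, 3 cuts → 3 fragments:
  6278 − 2156 = 4122 bp
  10060 − 6278 = 3782 bp
  wrap: 10554 − 10060 + 2156 = 2650 bp
Sorted largest to smallest: 4122, 3782, 2650 bp.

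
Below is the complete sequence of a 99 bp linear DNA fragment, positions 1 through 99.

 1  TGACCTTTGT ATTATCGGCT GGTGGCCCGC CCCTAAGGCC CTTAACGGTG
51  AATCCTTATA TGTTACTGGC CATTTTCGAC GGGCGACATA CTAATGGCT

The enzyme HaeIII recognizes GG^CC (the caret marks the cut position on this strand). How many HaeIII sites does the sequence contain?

3

GGCC occurs starting at positions 24, 37, 68.
HaeIII cuts at 3 sites.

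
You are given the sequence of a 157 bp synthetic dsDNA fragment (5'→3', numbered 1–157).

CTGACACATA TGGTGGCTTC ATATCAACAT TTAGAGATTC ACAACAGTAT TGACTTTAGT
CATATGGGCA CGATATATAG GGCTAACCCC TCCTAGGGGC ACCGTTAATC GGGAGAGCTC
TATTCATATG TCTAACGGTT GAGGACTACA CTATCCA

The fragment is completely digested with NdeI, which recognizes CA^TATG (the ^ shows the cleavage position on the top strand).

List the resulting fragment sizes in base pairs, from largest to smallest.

64, 54, 31, 8 bp

NdeI sites (CATATG) start at positions 7, 61, 125.
NdeI cuts after base 2 of each site, so after positions 8, 62, 126.
Linear molecule, 3 cuts → 4 fragments:
  1–8 → 8 bp
  9–62 → 54 bp
  63–126 → 64 bp
  127–157 → 31 bp
Sorted largest to smallest: 64, 54, 31, 8 bp.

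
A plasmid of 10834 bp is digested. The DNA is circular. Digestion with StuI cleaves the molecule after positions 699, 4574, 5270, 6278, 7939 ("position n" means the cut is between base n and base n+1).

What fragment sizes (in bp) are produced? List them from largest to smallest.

Circular molecule, 5 cuts → 5 fragments:
  4574 − 699 = 3875 bp
  5270 − 4574 = 696 bp
  6278 − 5270 = 1008 bp
  7939 − 6278 = 1661 bp
  wrap: 10834 − 7939 + 699 = 3594 bp
Sorted largest to smallest: 3875, 3594, 1661, 1008, 696 bp.

3875, 3594, 1661, 1008, 696 bp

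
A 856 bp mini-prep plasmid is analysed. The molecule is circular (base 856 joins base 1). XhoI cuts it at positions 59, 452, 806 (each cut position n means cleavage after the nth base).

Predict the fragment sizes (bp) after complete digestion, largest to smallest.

393, 354, 109 bp

Circular molecule, 3 cuts → 3 fragments:
  452 − 59 = 393 bp
  806 − 452 = 354 bp
  wrap: 856 − 806 + 59 = 109 bp
Sorted largest to smallest: 393, 354, 109 bp.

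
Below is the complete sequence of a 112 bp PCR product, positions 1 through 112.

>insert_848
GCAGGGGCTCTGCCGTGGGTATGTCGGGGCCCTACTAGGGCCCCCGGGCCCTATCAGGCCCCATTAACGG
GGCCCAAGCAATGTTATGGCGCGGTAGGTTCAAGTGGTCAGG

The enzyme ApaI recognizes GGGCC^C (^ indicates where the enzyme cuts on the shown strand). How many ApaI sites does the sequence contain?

GGGCCC occurs starting at positions 27, 38, 46, 70.
ApaI cuts at 4 sites.

4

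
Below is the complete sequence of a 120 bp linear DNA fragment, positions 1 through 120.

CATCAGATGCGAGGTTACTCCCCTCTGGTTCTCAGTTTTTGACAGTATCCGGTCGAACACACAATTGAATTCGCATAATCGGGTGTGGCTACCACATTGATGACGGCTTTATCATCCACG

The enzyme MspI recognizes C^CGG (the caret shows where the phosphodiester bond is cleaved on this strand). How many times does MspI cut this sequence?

1

CCGG occurs starting at position 49.
MspI cuts at 1 site.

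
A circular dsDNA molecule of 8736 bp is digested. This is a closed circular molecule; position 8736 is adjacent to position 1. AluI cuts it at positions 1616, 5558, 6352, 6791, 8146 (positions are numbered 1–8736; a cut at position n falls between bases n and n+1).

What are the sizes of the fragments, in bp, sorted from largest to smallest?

Circular molecule, 5 cuts → 5 fragments:
  5558 − 1616 = 3942 bp
  6352 − 5558 = 794 bp
  6791 − 6352 = 439 bp
  8146 − 6791 = 1355 bp
  wrap: 8736 − 8146 + 1616 = 2206 bp
Sorted largest to smallest: 3942, 2206, 1355, 794, 439 bp.

3942, 2206, 1355, 794, 439 bp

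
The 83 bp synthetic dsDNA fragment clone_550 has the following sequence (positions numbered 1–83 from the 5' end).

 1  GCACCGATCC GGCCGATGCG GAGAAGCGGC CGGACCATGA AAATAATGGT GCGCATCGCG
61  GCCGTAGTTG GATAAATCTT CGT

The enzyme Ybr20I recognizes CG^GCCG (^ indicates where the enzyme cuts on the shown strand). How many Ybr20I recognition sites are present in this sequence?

CGGCCG occurs starting at positions 10, 27, 59.
Ybr20I cuts at 3 sites.

3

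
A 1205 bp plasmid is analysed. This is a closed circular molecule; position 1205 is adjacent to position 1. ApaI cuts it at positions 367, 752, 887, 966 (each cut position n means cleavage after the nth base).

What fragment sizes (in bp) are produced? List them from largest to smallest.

Circular molecule, 4 cuts → 4 fragments:
  752 − 367 = 385 bp
  887 − 752 = 135 bp
  966 − 887 = 79 bp
  wrap: 1205 − 966 + 367 = 606 bp
Sorted largest to smallest: 606, 385, 135, 79 bp.

606, 385, 135, 79 bp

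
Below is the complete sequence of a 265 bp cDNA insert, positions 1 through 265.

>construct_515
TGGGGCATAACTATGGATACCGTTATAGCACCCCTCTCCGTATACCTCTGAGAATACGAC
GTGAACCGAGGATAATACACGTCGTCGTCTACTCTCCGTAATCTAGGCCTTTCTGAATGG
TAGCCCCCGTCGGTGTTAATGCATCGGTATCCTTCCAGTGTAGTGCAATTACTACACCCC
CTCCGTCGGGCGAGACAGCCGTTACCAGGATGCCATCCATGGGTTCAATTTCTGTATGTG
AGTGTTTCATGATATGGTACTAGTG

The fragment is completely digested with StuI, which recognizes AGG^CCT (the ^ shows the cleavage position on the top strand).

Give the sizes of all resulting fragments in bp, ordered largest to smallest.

The StuI site (AGGCCT) starts at position 105.
StuI cuts after base 3 of each site, so after position 107.
Linear molecule, 1 cut → 2 fragments:
  1–107 → 107 bp
  108–265 → 158 bp
Sorted largest to smallest: 158, 107 bp.

158, 107 bp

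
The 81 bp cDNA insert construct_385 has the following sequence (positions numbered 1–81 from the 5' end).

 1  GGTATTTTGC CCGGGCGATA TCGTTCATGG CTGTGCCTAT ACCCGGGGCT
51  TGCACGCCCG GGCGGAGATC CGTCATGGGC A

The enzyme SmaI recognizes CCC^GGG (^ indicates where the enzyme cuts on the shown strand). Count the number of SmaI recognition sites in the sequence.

CCCGGG occurs starting at positions 10, 42, 57.
SmaI cuts at 3 sites.

3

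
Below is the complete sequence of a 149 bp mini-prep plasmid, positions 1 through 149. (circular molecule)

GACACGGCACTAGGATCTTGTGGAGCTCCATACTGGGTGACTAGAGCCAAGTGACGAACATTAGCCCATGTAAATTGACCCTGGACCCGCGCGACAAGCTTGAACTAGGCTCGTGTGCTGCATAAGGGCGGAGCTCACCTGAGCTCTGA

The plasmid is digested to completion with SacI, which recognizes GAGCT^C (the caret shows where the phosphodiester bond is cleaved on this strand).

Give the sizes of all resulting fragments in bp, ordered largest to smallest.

108, 31, 10 bp

SacI sites (GAGCTC) start at positions 23, 131, 141.
SacI cuts after base 5 of each site (before the last base), so after positions 27, 135, 145.
Circular molecule, 3 cuts → 3 fragments:
  28–135 → 108 bp
  136–145 → 10 bp
  146–149 then 1–27 → 4 + 27 = 31 bp
Sorted largest to smallest: 108, 31, 10 bp.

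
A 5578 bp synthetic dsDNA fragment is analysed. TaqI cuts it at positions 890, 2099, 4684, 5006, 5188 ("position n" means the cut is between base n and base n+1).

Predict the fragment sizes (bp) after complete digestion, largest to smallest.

Linear molecule, 5 cuts → 6 fragments:
  890 − 0 = 890 bp
  2099 − 890 = 1209 bp
  4684 − 2099 = 2585 bp
  5006 − 4684 = 322 bp
  5188 − 5006 = 182 bp
  5578 − 5188 = 390 bp
Sorted largest to smallest: 2585, 1209, 890, 390, 322, 182 bp.

2585, 1209, 890, 390, 322, 182 bp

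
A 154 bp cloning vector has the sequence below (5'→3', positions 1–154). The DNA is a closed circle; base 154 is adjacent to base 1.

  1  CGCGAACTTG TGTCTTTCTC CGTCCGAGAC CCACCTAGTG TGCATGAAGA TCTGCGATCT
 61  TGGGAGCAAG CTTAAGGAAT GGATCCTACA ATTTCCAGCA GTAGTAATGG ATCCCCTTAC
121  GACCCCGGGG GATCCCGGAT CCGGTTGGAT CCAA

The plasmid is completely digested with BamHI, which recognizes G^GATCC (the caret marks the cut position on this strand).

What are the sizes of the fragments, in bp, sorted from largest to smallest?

88, 28, 21, 10, 7 bp

BamHI sites (GGATCC) start at positions 81, 109, 130, 137, 147.
BamHI cuts after the first base of each site, so after positions 81, 109, 130, 137, 147.
Circular molecule, 5 cuts → 5 fragments:
  82–109 → 28 bp
  110–130 → 21 bp
  131–137 → 7 bp
  138–147 → 10 bp
  148–154 then 1–81 → 7 + 81 = 88 bp
Sorted largest to smallest: 88, 28, 21, 10, 7 bp.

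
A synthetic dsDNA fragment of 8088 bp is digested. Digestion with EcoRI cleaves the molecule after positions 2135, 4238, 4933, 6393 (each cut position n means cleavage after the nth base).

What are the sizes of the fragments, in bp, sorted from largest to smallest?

Linear molecule, 4 cuts → 5 fragments:
  2135 − 0 = 2135 bp
  4238 − 2135 = 2103 bp
  4933 − 4238 = 695 bp
  6393 − 4933 = 1460 bp
  8088 − 6393 = 1695 bp
Sorted largest to smallest: 2135, 2103, 1695, 1460, 695 bp.

2135, 2103, 1695, 1460, 695 bp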